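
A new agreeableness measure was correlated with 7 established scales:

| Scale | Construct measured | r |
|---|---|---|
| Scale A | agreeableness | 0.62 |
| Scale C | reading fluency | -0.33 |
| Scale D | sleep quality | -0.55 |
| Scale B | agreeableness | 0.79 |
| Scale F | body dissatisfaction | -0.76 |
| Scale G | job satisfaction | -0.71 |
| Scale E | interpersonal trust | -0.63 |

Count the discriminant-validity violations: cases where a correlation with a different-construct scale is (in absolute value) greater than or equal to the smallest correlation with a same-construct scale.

Convergent (same construct = agreeableness): Scale A, Scale B.
Smallest convergent = 0.62. Discriminant |r|: 0.33, 0.55, 0.76, 0.71, 0.63; count ≥ 0.62 → 3.

3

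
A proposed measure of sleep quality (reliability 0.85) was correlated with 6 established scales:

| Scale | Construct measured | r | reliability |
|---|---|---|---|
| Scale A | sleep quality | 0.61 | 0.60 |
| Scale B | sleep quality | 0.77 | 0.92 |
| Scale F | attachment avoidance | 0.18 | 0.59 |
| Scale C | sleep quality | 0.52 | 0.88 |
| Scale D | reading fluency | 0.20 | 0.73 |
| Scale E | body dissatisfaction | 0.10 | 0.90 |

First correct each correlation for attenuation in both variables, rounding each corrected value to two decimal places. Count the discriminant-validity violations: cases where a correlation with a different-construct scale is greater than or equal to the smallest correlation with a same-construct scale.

Disattenuated r (r / √(r_scale · r_new)):
  Scale A (conv): 0.61 / √(0.60·0.85) = 0.85
  Scale B (conv): 0.77 / √(0.92·0.85) = 0.87
  Scale F (disc): 0.18 / √(0.59·0.85) = 0.25
  Scale C (conv): 0.52 / √(0.88·0.85) = 0.60
  Scale D (disc): 0.20 / √(0.73·0.85) = 0.25
  Scale E (disc): 0.10 / √(0.90·0.85) = 0.11
Smallest convergent = 0.60. Discriminant values: 0.25, 0.25, 0.11; count ≥ 0.60 → 0.

0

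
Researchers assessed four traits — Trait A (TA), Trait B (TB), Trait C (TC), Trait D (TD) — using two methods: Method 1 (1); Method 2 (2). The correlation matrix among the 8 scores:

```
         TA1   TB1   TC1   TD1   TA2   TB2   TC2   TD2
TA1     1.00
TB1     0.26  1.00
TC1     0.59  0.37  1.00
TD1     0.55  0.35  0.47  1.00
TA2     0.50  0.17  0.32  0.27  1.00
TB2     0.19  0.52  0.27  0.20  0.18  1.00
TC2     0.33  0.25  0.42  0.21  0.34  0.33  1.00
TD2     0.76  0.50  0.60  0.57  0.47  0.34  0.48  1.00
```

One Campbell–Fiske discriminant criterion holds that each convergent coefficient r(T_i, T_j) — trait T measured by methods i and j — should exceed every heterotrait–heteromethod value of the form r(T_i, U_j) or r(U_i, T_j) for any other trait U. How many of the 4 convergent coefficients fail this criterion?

Each convergent coefficient versus the relevant comparison correlations:
TA (methods 1·2): 0.50 vs {0.19, 0.17, 0.33, 0.32, 0.76, 0.27} → fail.
TB (methods 1·2): 0.52 vs {0.17, 0.19, 0.25, 0.27, 0.50, 0.20} → pass.
TC (methods 1·2): 0.42 vs {0.32, 0.33, 0.27, 0.25, 0.60, 0.21} → fail.
TD (methods 1·2): 0.57 vs {0.27, 0.76, 0.20, 0.50, 0.21, 0.60} → fail.
3 of 4 fail.

3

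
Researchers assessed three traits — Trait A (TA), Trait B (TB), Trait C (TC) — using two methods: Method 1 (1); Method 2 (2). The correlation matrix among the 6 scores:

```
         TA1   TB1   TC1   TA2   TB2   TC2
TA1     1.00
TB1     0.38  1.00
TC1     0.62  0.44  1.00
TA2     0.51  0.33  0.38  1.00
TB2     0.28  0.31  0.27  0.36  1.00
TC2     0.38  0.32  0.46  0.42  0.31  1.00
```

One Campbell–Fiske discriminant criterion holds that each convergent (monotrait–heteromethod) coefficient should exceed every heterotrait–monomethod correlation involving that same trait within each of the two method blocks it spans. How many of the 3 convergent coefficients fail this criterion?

Checking each validity diagonal entry against its comparison values:
TA (methods 1·2): 0.51 vs {0.38, 0.36, 0.62, 0.42} → fail.
TB (methods 1·2): 0.31 vs {0.38, 0.36, 0.44, 0.31} → fail.
TC (methods 1·2): 0.46 vs {0.62, 0.42, 0.44, 0.31} → fail.
3 of 3 fail.

3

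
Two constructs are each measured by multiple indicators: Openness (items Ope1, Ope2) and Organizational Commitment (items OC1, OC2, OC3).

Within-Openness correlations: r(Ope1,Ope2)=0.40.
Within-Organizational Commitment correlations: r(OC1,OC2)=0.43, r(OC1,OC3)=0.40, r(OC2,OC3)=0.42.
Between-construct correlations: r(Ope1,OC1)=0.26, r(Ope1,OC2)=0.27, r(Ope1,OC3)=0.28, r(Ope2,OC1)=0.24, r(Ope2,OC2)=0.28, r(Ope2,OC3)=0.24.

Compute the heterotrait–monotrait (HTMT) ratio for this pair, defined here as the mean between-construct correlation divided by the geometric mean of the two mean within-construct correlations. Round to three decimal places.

0.641

Mean heterotrait r = 1.57/6 = 0.2617.
Mean within-Ope = 0.40/1 = 0.4000; mean within-OC = 1.25/3 = 0.4167.
Geometric mean = √(0.4000 × 0.4167) = 0.4083.
HTMT = 0.2617 / 0.4083 = 0.641.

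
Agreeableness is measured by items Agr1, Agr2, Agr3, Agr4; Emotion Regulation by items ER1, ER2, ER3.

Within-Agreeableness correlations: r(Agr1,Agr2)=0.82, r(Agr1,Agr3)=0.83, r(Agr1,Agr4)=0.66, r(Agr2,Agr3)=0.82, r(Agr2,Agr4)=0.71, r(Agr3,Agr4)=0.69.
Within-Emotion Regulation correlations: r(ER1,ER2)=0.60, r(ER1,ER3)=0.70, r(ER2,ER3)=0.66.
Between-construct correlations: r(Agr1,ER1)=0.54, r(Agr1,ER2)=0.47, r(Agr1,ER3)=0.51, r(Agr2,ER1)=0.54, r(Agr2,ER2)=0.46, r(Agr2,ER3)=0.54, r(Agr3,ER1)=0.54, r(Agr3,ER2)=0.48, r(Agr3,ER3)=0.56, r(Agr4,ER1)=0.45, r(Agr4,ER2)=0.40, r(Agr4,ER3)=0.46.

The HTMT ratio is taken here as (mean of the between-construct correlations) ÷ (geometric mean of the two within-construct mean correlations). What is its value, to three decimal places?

Mean between = 5.95/12 = 0.4958.
Mean within-Agr = 4.53/6 = 0.7550; mean within-ER = 1.96/3 = 0.6533.
Geometric mean = √(0.7550 × 0.6533) = 0.7023.
HTMT = 0.4958 / 0.7023 = 0.706.

0.706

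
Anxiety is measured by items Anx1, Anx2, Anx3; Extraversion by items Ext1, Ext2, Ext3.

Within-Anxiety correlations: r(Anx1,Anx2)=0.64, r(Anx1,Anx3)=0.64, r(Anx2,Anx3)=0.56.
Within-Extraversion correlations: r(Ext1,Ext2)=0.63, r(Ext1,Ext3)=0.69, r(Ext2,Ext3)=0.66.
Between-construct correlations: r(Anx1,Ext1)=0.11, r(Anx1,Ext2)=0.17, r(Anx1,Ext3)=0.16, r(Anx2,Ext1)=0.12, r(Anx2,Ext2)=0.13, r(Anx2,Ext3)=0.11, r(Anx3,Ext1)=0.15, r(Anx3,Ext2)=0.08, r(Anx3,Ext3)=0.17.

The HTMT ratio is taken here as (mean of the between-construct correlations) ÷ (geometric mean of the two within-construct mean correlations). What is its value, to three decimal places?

Mean between = 1.20/9 = 0.1333.
Mean within-Anx = 1.84/3 = 0.6133; mean within-Ext = 1.98/3 = 0.6600.
Geometric mean = √(0.6133 × 0.6600) = 0.6362.
HTMT = 0.1333 / 0.6362 = 0.210.

0.210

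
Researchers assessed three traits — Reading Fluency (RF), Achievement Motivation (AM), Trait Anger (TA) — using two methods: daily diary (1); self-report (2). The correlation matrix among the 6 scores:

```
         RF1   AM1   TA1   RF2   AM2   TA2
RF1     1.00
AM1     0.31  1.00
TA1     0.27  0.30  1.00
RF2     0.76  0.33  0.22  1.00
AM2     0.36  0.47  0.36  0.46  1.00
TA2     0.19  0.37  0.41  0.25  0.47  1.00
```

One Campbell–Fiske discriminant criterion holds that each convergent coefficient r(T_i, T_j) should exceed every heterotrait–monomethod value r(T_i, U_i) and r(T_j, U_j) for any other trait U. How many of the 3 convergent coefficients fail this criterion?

2

Each convergent coefficient versus the relevant comparison correlations:
RF (methods 1·2): 0.76 vs {0.31, 0.46, 0.27, 0.25} → pass.
AM (methods 1·2): 0.47 vs {0.31, 0.46, 0.30, 0.47} → fail.
TA (methods 1·2): 0.41 vs {0.27, 0.25, 0.30, 0.47} → fail.
2 of 3 fail.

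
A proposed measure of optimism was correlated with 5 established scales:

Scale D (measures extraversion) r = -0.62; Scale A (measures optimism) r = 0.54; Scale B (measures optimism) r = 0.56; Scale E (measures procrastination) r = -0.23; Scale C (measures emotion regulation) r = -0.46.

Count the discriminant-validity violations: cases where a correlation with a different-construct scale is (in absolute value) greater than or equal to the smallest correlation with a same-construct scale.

Convergent (same construct = optimism): Scale A, Scale B.
Smallest convergent = 0.54. Discriminant |r|: 0.62, 0.23, 0.46; count ≥ 0.54 → 1.

1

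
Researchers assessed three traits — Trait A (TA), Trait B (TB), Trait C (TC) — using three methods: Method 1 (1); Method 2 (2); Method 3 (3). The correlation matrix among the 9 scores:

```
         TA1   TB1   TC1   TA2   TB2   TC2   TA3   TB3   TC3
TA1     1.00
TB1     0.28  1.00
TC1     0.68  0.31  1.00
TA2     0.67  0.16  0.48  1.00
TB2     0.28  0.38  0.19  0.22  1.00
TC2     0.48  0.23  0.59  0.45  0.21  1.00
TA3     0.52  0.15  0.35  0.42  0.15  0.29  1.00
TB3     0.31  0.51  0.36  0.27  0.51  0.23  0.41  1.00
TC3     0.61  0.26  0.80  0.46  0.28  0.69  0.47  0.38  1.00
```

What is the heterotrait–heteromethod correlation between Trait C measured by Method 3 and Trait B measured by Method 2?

0.28

Different traits and methods: r(TC3, TB2) = 0.28.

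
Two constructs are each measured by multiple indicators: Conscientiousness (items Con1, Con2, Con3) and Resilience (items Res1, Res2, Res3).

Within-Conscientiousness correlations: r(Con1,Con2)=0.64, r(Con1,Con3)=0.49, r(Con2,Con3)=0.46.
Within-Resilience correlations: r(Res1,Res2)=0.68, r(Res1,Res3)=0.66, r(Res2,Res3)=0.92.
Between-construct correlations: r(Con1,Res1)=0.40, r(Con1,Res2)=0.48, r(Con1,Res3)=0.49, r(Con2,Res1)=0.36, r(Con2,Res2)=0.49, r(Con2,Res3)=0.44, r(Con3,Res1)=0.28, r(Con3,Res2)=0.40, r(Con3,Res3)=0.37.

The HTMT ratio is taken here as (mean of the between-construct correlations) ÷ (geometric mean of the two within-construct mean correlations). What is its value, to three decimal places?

0.652

Between-construct mean = 3.71/9 = 0.4122.
Mean within-Con = 1.59/3 = 0.5300; mean within-Res = 2.26/3 = 0.7533.
Geometric mean = √(0.5300 × 0.7533) = 0.6319.
HTMT = 0.4122 / 0.6319 = 0.652.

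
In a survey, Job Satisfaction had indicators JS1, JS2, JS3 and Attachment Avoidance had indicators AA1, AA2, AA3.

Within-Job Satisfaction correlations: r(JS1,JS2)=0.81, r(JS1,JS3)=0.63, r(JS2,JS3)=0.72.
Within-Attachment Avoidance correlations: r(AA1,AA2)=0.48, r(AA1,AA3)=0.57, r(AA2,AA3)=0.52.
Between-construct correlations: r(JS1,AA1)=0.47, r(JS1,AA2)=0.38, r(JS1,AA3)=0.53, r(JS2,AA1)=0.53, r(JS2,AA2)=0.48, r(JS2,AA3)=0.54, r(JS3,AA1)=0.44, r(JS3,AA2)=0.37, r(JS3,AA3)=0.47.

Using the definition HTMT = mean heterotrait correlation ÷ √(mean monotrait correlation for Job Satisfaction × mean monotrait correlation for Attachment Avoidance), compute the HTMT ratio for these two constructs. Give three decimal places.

0.762

Between-construct mean = 4.21/9 = 0.4678.
Mean within-JS = 2.16/3 = 0.7200; mean within-AA = 1.57/3 = 0.5233.
Geometric mean = √(0.7200 × 0.5233) = 0.6138.
HTMT = 0.4678 / 0.6138 = 0.762.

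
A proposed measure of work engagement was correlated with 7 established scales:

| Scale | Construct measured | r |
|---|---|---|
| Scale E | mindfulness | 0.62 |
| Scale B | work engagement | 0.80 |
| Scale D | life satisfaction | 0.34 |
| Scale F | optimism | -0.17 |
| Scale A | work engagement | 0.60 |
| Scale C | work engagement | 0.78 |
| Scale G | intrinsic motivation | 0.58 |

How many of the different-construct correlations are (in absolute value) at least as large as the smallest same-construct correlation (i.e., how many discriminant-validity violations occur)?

Convergent (same construct = work engagement): Scale B, Scale A, Scale C.
Smallest convergent = 0.60. Discriminant |r|: 0.62, 0.34, 0.17, 0.58; count ≥ 0.60 → 1.

1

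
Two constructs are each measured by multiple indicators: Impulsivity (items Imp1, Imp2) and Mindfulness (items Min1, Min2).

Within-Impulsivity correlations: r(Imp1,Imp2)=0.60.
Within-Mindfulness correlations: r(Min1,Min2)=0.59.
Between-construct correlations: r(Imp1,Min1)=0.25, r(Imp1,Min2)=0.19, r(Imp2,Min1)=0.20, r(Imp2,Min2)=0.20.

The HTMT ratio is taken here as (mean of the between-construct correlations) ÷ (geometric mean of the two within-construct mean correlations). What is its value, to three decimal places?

0.353

Between-construct mean = 0.84/4 = 0.2100.
Mean within-Imp = 0.60/1 = 0.6000; mean within-Min = 0.59/1 = 0.5900.
Geometric mean = √(0.6000 × 0.5900) = 0.5950.
HTMT = 0.2100 / 0.5950 = 0.353.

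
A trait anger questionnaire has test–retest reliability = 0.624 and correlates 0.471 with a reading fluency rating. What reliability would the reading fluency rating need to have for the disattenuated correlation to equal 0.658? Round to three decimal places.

0.821

r_true = r_obs / √(r_xx · r_yy) ⇒ 0.658 = 0.471 / √(0.624 · r_yy).
√(0.624 · r_yy) = 0.471 / 0.658 = 0.7158; 0.624 · r_yy = 0.5124; r_yy = 0.5124 / 0.624 ≈ 0.821.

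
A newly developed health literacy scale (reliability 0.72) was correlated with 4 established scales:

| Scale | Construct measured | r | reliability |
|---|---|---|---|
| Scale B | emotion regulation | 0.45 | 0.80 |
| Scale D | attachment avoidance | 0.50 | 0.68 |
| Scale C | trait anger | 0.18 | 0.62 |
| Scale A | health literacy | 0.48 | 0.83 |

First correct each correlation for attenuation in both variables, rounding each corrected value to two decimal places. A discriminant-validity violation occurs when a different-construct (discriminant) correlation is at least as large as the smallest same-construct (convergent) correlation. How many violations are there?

Disattenuated r (r / √(r_scale · r_new)):
  Scale B (disc): 0.45 / √(0.80·0.72) = 0.59
  Scale D (disc): 0.50 / √(0.68·0.72) = 0.71
  Scale C (disc): 0.18 / √(0.62·0.72) = 0.27
  Scale A (conv): 0.48 / √(0.83·0.72) = 0.62
Smallest convergent = 0.62. Discriminant values: 0.59, 0.71, 0.27; count ≥ 0.62 → 1.

1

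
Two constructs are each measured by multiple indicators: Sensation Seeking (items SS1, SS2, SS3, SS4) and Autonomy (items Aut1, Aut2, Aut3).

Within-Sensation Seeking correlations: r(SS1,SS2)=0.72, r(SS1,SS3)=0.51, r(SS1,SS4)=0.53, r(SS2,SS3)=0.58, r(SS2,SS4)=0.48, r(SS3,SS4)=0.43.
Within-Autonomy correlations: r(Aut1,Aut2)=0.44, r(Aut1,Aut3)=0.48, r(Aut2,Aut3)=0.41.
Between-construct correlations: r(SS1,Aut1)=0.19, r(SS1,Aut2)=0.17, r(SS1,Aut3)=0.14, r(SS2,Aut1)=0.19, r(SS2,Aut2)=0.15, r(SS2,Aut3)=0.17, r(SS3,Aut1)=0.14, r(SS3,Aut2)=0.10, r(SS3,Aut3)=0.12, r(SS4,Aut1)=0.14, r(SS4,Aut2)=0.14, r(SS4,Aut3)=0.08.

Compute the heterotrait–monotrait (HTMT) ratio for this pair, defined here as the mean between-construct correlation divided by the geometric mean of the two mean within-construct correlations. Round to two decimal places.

0.29

Between-construct mean = 1.73/12 = 0.1442.
Mean within-SS = 3.25/6 = 0.5417; mean within-Aut = 1.33/3 = 0.4433.
Geometric mean = √(0.5417 × 0.4433) = 0.4900.
HTMT = 0.1442 / 0.4900 = 0.29.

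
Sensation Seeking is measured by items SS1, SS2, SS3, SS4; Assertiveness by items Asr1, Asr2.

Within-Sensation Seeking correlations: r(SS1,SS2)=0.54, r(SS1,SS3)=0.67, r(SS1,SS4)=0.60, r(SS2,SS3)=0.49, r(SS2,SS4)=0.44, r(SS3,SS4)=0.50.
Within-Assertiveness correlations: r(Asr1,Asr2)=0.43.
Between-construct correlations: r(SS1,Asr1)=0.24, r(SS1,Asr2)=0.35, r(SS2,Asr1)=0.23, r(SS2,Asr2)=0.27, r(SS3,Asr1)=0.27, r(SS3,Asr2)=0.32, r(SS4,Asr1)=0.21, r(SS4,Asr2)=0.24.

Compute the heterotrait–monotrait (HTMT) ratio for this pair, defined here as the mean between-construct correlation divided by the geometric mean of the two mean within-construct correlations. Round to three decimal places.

Mean heterotrait r = 2.13/8 = 0.2663.
Mean within-SS = 3.24/6 = 0.5400; mean within-Asr = 0.43/1 = 0.4300.
Geometric mean = √(0.5400 × 0.4300) = 0.4819.
HTMT = 0.2663 / 0.4819 = 0.553.

0.553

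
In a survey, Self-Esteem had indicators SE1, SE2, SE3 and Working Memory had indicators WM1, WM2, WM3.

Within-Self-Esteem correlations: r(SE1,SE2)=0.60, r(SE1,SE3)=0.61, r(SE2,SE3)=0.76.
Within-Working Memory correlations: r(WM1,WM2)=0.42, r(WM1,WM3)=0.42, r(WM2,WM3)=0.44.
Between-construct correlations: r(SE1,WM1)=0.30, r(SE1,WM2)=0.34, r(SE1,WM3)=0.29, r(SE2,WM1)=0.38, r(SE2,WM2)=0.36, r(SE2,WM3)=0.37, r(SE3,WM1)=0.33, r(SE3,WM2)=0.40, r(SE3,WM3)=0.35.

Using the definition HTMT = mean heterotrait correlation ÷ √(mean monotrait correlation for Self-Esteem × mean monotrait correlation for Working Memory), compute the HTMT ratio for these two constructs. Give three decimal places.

Mean between = 3.12/9 = 0.3467.
Mean within-SE = 1.97/3 = 0.6567; mean within-WM = 1.28/3 = 0.4267.
Geometric mean = √(0.6567 × 0.4267) = 0.5294.
HTMT = 0.3467 / 0.5294 = 0.655.

0.655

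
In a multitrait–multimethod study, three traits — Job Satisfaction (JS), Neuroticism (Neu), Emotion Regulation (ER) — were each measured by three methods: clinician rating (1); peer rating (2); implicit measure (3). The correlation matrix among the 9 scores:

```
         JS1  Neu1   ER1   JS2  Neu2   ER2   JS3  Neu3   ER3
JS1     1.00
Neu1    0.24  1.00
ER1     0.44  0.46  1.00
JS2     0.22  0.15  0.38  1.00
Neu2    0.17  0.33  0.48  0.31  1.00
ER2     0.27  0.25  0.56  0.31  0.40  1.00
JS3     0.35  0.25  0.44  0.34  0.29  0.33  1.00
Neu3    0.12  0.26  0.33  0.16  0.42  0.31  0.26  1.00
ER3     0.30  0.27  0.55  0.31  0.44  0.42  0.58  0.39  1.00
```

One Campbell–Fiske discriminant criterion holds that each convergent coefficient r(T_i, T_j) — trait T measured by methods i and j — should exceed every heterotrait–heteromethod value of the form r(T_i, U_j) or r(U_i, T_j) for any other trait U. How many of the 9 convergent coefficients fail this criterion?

Checking each validity diagonal entry against its comparison values:
JS (methods 1·2): 0.22 vs {0.17, 0.15, 0.27, 0.38} → fail.
JS (methods 1·3): 0.35 vs {0.12, 0.25, 0.30, 0.44} → fail.
JS (methods 2·3): 0.34 vs {0.16, 0.29, 0.31, 0.33} → pass.
Neu (methods 1·2): 0.33 vs {0.15, 0.17, 0.25, 0.48} → fail.
Neu (methods 1·3): 0.26 vs {0.25, 0.12, 0.27, 0.33} → fail.
Neu (methods 2·3): 0.42 vs {0.29, 0.16, 0.44, 0.31} → fail.
ER (methods 1·2): 0.56 vs {0.38, 0.27, 0.48, 0.25} → pass.
ER (methods 1·3): 0.55 vs {0.44, 0.30, 0.33, 0.27} → pass.
ER (methods 2·3): 0.42 vs {0.33, 0.31, 0.31, 0.44} → fail.
6 of 9 fail.

6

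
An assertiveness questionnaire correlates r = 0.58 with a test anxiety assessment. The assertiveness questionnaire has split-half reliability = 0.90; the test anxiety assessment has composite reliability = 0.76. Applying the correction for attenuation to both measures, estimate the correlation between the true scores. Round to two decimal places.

r_true = r_obs / √(r_xx · r_yy) = 0.58 / √(0.90 × 0.76) = 0.58 / √0.6840 = 0.58 / 0.8270 ≈ 0.70.

0.70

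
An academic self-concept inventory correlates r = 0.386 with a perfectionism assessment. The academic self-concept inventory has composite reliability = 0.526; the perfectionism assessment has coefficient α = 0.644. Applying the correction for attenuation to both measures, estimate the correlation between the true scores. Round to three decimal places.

0.663

r_true = r_obs / √(r_xx · r_yy) = 0.386 / √(0.526 × 0.644) = 0.386 / √0.338744 = 0.386 / 0.5820 ≈ 0.663.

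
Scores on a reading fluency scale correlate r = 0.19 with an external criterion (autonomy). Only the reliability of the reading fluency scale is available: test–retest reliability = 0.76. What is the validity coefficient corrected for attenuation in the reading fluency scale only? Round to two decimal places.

0.22

Single correction: r_c = r_obs / √r_xx = 0.19 / √0.76 = 0.19 / 0.8718 ≈ 0.22.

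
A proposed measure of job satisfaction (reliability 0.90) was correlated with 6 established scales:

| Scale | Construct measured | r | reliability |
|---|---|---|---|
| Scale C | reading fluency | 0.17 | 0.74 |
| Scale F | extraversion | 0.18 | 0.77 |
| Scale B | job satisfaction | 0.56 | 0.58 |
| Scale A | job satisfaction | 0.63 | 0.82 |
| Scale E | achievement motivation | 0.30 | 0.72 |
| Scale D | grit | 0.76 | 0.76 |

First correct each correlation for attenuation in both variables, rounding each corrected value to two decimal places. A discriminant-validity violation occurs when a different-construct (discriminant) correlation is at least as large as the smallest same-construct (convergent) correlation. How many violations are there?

Disattenuated r (r / √(r_scale · r_new)):
  Scale C (disc): 0.17 / √(0.74·0.90) = 0.21
  Scale F (disc): 0.18 / √(0.77·0.90) = 0.22
  Scale B (conv): 0.56 / √(0.58·0.90) = 0.78
  Scale A (conv): 0.63 / √(0.82·0.90) = 0.73
  Scale E (disc): 0.30 / √(0.72·0.90) = 0.37
  Scale D (disc): 0.76 / √(0.76·0.90) = 0.92
Smallest convergent = 0.73. Discriminant values: 0.21, 0.22, 0.37, 0.92; count ≥ 0.73 → 1.

1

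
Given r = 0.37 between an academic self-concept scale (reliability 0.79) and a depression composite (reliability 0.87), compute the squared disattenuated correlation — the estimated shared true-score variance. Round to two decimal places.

0.20

Disattenuated r = 0.37 / √(0.79 × 0.87) = 0.37 / 0.8290 = 0.4463.
Shared true-score variance = 0.4463² = 0.1992 ≈ 0.20.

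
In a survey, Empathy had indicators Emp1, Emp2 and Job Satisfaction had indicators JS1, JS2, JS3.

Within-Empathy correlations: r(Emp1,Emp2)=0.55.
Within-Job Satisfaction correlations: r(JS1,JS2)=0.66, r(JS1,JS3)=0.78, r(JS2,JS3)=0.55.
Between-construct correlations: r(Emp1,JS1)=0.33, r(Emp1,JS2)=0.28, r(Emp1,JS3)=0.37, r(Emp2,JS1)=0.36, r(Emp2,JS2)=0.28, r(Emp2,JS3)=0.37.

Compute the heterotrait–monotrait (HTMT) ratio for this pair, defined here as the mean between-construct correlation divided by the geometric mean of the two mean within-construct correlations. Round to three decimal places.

Mean heterotrait r = 1.99/6 = 0.3317.
Mean within-Emp = 0.55/1 = 0.5500; mean within-JS = 1.99/3 = 0.6633.
Geometric mean = √(0.5500 × 0.6633) = 0.6040.
HTMT = 0.3317 / 0.6040 = 0.549.

0.549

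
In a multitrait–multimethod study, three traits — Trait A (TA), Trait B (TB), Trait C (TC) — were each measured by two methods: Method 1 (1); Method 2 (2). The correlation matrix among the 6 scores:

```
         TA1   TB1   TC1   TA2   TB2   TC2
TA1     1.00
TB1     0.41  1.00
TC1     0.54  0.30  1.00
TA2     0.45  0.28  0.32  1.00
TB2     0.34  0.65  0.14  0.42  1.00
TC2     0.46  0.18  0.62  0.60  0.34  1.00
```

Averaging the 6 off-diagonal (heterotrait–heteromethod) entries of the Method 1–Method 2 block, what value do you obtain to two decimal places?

HTHM values (method 1 × method 2): 0.34, 0.46, 0.28, 0.18, 0.32, 0.14; mean = 1.72/6 = 0.29.

0.29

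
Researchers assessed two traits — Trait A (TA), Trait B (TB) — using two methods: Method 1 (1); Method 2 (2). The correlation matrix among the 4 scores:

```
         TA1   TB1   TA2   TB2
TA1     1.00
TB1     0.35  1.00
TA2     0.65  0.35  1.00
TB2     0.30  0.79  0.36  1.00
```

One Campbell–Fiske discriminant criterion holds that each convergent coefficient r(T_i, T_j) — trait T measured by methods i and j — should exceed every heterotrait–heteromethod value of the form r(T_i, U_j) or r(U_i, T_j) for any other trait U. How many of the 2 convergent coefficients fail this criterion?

0

Each convergent coefficient versus the relevant comparison correlations:
TA (methods 1·2): 0.65 vs {0.30, 0.35} → pass.
TB (methods 1·2): 0.79 vs {0.35, 0.30} → pass.
0 of 2 fail.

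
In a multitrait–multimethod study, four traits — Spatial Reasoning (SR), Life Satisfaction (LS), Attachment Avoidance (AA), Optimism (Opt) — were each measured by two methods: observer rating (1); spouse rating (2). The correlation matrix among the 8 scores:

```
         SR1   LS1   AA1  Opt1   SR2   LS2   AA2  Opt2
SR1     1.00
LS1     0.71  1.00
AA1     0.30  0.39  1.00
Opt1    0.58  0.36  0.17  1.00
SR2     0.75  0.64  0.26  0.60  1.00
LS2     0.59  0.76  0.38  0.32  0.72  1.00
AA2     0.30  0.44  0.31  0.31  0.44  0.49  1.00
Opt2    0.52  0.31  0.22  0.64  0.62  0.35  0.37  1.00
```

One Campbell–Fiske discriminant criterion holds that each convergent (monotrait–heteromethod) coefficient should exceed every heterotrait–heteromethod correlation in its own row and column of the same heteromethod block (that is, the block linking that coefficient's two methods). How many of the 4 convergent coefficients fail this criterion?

1

Checking each validity diagonal entry against its comparison values:
SR (methods 1·2): 0.75 vs {0.59, 0.64, 0.30, 0.26, 0.52, 0.60} → pass.
LS (methods 1·2): 0.76 vs {0.64, 0.59, 0.44, 0.38, 0.31, 0.32} → pass.
AA (methods 1·2): 0.31 vs {0.26, 0.30, 0.38, 0.44, 0.22, 0.31} → fail.
Opt (methods 1·2): 0.64 vs {0.60, 0.52, 0.32, 0.31, 0.31, 0.22} → pass.
1 of 4 fail.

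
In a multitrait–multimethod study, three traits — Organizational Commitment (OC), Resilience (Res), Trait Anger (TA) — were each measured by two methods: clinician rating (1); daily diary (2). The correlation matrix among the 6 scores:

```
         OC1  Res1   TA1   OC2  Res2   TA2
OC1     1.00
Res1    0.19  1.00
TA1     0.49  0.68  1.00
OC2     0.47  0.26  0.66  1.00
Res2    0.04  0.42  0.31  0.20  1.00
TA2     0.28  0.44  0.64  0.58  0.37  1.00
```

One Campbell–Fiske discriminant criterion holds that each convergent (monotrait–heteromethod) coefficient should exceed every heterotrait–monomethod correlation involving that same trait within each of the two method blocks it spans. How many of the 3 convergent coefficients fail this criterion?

3

Convergent coefficients and their comparison sets:
OC (methods 1·2): 0.47 vs {0.19, 0.20, 0.49, 0.58} → fail.
Res (methods 1·2): 0.42 vs {0.19, 0.20, 0.68, 0.37} → fail.
TA (methods 1·2): 0.64 vs {0.49, 0.58, 0.68, 0.37} → fail.
3 of 3 fail.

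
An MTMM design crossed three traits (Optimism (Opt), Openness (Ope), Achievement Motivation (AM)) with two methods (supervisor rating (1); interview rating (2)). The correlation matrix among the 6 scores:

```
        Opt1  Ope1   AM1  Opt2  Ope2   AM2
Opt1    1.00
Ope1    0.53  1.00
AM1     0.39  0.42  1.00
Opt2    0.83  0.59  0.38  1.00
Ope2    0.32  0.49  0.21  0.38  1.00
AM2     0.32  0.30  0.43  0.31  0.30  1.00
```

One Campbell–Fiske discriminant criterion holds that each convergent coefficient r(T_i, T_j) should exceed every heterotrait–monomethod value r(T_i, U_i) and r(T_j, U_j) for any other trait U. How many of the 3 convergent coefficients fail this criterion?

1

Each convergent coefficient versus the relevant comparison correlations:
Opt (methods 1·2): 0.83 vs {0.53, 0.38, 0.39, 0.31} → pass.
Ope (methods 1·2): 0.49 vs {0.53, 0.38, 0.42, 0.30} → fail.
AM (methods 1·2): 0.43 vs {0.39, 0.31, 0.42, 0.30} → pass.
1 of 3 fail.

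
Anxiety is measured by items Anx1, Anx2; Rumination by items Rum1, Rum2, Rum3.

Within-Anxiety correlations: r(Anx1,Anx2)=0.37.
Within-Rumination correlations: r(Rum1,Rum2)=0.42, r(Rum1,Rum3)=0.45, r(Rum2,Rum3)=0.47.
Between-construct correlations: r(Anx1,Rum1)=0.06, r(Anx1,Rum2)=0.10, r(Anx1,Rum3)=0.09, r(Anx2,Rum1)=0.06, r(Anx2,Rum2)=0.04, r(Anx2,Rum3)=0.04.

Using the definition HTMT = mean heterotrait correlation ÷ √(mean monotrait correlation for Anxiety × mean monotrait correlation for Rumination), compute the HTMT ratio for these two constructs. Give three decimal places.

0.160

Mean between = 0.39/6 = 0.0650.
Mean within-Anx = 0.37/1 = 0.3700; mean within-Rum = 1.34/3 = 0.4467.
Geometric mean = √(0.3700 × 0.4467) = 0.4065.
HTMT = 0.0650 / 0.4065 = 0.160.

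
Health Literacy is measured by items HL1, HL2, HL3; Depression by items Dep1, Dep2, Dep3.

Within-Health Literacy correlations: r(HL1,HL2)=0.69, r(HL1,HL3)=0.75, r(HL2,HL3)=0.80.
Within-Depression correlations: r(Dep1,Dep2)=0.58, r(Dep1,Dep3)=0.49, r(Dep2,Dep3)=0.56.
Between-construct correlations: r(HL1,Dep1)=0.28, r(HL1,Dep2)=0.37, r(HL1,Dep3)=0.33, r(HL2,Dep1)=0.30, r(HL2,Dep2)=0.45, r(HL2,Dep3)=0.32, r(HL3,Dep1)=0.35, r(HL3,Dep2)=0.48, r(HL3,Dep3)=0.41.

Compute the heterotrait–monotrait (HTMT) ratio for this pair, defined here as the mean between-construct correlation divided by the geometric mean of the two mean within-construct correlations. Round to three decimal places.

0.574

Between-construct mean = 3.29/9 = 0.3656.
Mean within-HL = 2.24/3 = 0.7467; mean within-Dep = 1.63/3 = 0.5433.
Geometric mean = √(0.7467 × 0.5433) = 0.6369.
HTMT = 0.3656 / 0.6369 = 0.574.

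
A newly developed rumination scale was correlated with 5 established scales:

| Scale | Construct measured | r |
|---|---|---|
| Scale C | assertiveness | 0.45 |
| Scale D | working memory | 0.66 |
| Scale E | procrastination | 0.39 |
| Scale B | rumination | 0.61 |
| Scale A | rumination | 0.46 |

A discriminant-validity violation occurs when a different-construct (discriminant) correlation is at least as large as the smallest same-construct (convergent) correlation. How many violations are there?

Convergent (same construct = rumination): Scale B, Scale A.
Smallest convergent = 0.46. Discriminant values: 0.45, 0.66, 0.39; count ≥ 0.46 → 1.

1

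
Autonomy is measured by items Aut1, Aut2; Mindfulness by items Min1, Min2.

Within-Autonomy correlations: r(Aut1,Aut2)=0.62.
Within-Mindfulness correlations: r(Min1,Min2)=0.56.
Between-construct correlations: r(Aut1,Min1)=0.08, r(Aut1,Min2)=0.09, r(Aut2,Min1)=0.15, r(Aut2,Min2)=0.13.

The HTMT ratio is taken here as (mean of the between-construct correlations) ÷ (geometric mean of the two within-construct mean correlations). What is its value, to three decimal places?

0.191

Between-construct mean = 0.45/4 = 0.1125.
Mean within-Aut = 0.62/1 = 0.6200; mean within-Min = 0.56/1 = 0.5600.
Geometric mean = √(0.6200 × 0.5600) = 0.5892.
HTMT = 0.1125 / 0.5892 = 0.191.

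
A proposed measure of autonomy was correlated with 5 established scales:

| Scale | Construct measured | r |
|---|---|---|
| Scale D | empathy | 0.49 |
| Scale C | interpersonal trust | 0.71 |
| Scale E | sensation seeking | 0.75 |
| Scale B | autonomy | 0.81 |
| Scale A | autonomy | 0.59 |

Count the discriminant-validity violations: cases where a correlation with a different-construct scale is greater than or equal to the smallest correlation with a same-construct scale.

2

Convergent (same construct = autonomy): Scale B, Scale A.
Smallest convergent = 0.59. Discriminant values: 0.49, 0.71, 0.75; count ≥ 0.59 → 2.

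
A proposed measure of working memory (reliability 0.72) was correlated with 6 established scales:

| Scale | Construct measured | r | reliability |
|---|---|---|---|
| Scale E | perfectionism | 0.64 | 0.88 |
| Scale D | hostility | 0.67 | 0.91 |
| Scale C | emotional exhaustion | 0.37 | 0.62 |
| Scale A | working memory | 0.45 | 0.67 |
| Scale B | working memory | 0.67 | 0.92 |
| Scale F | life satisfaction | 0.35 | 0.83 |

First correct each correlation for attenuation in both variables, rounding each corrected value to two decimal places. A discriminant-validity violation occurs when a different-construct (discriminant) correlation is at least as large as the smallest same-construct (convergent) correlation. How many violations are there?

2

Disattenuated r (r / √(r_scale · r_new)):
  Scale E (disc): 0.64 / √(0.88·0.72) = 0.80
  Scale D (disc): 0.67 / √(0.91·0.72) = 0.83
  Scale C (disc): 0.37 / √(0.62·0.72) = 0.55
  Scale A (conv): 0.45 / √(0.67·0.72) = 0.65
  Scale B (conv): 0.67 / √(0.92·0.72) = 0.82
  Scale F (disc): 0.35 / √(0.83·0.72) = 0.45
Smallest convergent = 0.65. Discriminant values: 0.80, 0.83, 0.55, 0.45; count ≥ 0.65 → 2.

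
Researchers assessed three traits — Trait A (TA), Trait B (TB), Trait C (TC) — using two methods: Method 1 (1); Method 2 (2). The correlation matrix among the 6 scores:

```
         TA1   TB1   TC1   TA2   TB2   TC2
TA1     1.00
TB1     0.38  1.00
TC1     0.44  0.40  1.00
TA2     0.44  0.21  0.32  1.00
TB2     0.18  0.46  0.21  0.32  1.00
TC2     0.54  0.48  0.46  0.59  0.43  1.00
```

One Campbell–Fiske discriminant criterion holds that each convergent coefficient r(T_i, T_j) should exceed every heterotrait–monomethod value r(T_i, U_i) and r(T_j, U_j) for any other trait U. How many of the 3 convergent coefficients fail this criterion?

2

Each convergent coefficient versus the relevant comparison correlations:
TA (methods 1·2): 0.44 vs {0.38, 0.32, 0.44, 0.59} → fail.
TB (methods 1·2): 0.46 vs {0.38, 0.32, 0.40, 0.43} → pass.
TC (methods 1·2): 0.46 vs {0.44, 0.59, 0.40, 0.43} → fail.
2 of 3 fail.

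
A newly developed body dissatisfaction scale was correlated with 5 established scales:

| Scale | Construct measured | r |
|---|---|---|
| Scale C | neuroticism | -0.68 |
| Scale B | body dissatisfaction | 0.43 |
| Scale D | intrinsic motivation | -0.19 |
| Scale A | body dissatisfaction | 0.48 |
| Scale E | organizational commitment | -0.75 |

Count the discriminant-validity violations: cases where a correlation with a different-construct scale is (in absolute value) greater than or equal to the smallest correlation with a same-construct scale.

Convergent (same construct = body dissatisfaction): Scale B, Scale A.
Smallest convergent = 0.43. Discriminant |r|: 0.68, 0.19, 0.75; count ≥ 0.43 → 2.

2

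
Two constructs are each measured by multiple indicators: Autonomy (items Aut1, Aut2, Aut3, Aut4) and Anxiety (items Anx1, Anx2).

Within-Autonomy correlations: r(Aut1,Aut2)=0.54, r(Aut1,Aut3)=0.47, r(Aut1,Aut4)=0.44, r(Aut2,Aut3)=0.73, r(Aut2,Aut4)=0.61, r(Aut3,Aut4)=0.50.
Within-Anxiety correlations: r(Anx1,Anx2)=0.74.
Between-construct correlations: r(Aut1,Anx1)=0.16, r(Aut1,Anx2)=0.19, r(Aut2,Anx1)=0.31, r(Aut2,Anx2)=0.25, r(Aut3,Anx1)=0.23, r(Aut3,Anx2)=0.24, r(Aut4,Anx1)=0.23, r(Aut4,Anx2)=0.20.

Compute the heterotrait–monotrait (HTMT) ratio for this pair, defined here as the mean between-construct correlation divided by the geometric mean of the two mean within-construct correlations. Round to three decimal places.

Between-construct mean = 1.81/8 = 0.2263.
Mean within-Aut = 3.29/6 = 0.5483; mean within-Anx = 0.74/1 = 0.7400.
Geometric mean = √(0.5483 × 0.7400) = 0.6370.
HTMT = 0.2263 / 0.6370 = 0.355.

0.355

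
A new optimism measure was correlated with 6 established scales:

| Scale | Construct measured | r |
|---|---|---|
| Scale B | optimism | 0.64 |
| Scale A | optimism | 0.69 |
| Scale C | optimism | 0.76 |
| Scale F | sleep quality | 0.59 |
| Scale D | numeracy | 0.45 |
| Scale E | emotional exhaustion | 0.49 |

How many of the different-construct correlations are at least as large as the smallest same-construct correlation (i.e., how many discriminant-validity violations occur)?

Convergent (same construct = optimism): Scale B, Scale A, Scale C.
Smallest convergent = 0.64. Discriminant values: 0.59, 0.45, 0.49; count ≥ 0.64 → 0.

0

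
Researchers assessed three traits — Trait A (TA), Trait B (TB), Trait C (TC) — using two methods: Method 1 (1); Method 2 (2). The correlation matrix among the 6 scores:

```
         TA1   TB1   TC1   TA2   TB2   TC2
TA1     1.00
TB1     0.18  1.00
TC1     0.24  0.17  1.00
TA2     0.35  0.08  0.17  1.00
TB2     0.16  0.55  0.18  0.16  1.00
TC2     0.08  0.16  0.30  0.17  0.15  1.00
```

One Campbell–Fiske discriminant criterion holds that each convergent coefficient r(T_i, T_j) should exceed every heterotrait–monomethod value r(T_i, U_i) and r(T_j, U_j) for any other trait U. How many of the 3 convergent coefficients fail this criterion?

Checking each validity diagonal entry against its comparison values:
TA (methods 1·2): 0.35 vs {0.18, 0.16, 0.24, 0.17} → pass.
TB (methods 1·2): 0.55 vs {0.18, 0.16, 0.17, 0.15} → pass.
TC (methods 1·2): 0.30 vs {0.24, 0.17, 0.17, 0.15} → pass.
0 of 3 fail.

0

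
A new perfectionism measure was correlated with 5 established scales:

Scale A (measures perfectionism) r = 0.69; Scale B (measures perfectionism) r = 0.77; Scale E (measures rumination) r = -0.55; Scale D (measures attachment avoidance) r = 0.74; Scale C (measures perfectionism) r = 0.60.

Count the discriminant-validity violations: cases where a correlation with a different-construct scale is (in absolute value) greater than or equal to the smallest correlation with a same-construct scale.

1

Convergent (same construct = perfectionism): Scale A, Scale B, Scale C.
Smallest convergent = 0.60. Discriminant |r|: 0.55, 0.74; count ≥ 0.60 → 1.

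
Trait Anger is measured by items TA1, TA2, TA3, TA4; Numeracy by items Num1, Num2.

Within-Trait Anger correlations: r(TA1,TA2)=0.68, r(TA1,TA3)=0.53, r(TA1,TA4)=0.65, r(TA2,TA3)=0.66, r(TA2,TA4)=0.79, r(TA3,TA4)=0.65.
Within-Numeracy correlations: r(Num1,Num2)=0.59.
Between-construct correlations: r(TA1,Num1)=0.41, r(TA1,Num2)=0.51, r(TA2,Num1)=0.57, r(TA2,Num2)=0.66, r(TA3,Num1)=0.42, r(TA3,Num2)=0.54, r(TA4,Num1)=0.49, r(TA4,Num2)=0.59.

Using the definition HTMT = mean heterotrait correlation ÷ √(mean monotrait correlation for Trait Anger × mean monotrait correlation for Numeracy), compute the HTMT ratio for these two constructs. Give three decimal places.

Mean between = 4.19/8 = 0.5238.
Mean within-TA = 3.96/6 = 0.6600; mean within-Num = 0.59/1 = 0.5900.
Geometric mean = √(0.6600 × 0.5900) = 0.6240.
HTMT = 0.5238 / 0.6240 = 0.839.

0.839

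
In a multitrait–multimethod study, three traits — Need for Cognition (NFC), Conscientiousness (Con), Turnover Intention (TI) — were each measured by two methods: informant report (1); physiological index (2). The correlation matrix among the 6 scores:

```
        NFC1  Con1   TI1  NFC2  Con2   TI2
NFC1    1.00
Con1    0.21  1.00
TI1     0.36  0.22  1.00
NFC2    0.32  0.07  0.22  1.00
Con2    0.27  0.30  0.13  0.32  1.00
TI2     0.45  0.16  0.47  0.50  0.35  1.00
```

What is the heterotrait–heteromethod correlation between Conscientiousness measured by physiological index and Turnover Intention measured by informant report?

Different traits and methods: r(Con2, TI1) = 0.13.

0.13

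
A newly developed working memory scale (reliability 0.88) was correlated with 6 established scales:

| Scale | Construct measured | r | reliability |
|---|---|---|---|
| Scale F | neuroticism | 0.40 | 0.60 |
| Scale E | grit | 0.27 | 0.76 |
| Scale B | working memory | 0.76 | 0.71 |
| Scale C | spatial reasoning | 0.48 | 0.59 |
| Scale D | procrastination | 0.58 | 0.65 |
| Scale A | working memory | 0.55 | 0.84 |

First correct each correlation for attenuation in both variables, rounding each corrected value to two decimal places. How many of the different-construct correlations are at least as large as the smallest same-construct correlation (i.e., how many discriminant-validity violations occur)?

Disattenuated r (r / √(r_scale · r_new)):
  Scale F (disc): 0.40 / √(0.60·0.88) = 0.55
  Scale E (disc): 0.27 / √(0.76·0.88) = 0.33
  Scale B (conv): 0.76 / √(0.71·0.88) = 0.96
  Scale C (disc): 0.48 / √(0.59·0.88) = 0.67
  Scale D (disc): 0.58 / √(0.65·0.88) = 0.77
  Scale A (conv): 0.55 / √(0.84·0.88) = 0.64
Smallest convergent = 0.64. Discriminant values: 0.55, 0.33, 0.67, 0.77; count ≥ 0.64 → 2.

2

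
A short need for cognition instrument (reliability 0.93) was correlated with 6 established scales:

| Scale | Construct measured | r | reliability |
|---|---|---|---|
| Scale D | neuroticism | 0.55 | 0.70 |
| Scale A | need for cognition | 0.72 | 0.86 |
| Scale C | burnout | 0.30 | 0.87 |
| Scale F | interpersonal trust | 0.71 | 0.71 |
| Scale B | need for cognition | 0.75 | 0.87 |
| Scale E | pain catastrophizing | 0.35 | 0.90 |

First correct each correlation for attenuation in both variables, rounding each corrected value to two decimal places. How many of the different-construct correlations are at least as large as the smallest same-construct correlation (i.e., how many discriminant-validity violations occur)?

Disattenuated r (r / √(r_scale · r_new)):
  Scale D (disc): 0.55 / √(0.70·0.93) = 0.68
  Scale A (conv): 0.72 / √(0.86·0.93) = 0.81
  Scale C (disc): 0.30 / √(0.87·0.93) = 0.33
  Scale F (disc): 0.71 / √(0.71·0.93) = 0.87
  Scale B (conv): 0.75 / √(0.87·0.93) = 0.83
  Scale E (disc): 0.35 / √(0.90·0.93) = 0.38
Smallest convergent = 0.81. Discriminant values: 0.68, 0.33, 0.87, 0.38; count ≥ 0.81 → 1.

1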